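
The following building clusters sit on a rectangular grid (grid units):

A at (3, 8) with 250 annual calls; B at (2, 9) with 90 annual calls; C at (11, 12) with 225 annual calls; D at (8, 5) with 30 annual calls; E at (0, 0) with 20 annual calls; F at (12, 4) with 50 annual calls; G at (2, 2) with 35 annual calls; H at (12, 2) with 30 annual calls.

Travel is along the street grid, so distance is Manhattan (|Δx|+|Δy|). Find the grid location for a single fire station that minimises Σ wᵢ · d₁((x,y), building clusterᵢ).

Manhattan distance separates: Σwᵢ(|x−xᵢ|+|y−yᵢ|) = Σwᵢ|x−xᵢ| + Σwᵢ|y−yᵢ|, so x and y are optimised independently as 1-D weighted medians.
Total weight W = 730; half = 365.
x-coordinate, sorted with cumulative weight:
  x=0 (E, w=20) cum 20
  x=2 (B, w=90) cum 110
  x=2 (G, w=35) cum 145
  x=3 (A, w=250) cum 395  ← median
  x=8 (D, w=30) cum 425
  x=11 (C, w=225) cum 650
  x=12 (F, w=50) cum 700
  x=12 (H, w=30) cum 730
⇒ x* = 3
y-coordinate, sorted with cumulative weight:
  y=0 (E, w=20) cum 20
  y=2 (G, w=35) cum 55
  y=2 (H, w=30) cum 85
  y=4 (F, w=50) cum 135
  y=5 (D, w=30) cum 165
  y=8 (A, w=250) cum 415  ← median
  y=9 (B, w=90) cum 505
  y=12 (C, w=225) cum 730
⇒ y* = 8

(3, 8)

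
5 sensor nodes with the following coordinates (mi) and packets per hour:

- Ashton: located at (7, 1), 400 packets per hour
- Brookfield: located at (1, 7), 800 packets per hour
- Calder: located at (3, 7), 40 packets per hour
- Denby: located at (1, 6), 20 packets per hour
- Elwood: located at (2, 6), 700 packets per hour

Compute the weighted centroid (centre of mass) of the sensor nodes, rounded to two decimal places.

The minimiser of Σwᵢ‖p−pᵢ‖² is the weighted centroid p* = (Σwᵢpᵢ)/(Σwᵢ).
Σwᵢ = 1960.
Σwᵢxᵢ = 400·7 + 800·1 + 40·3 + 20·1 + 700·2 = 5140.
Σwᵢyᵢ = 400·1 + 800·7 + 40·7 + 20·6 + 700·6 = 10600.
x* = 5140/1960 = 2.62, y* = 10600/1960 = 5.41.

(2.62, 5.41)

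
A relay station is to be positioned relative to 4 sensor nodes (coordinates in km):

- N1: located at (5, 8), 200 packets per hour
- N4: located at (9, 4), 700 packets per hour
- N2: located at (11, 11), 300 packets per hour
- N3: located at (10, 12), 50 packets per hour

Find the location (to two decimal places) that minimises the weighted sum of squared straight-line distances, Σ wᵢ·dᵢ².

(8.88, 6.64)

The minimiser of Σwᵢ‖p−pᵢ‖² is the weighted centroid p* = (Σwᵢpᵢ)/(Σwᵢ).
Σwᵢ = 1250.
Σwᵢxᵢ = 200·5 + 700·9 + 300·11 + 50·10 = 11100.
Σwᵢyᵢ = 200·8 + 700·4 + 300·11 + 50·12 = 8300.
x* = 11100/1250 = 8.88, y* = 8300/1250 = 6.64.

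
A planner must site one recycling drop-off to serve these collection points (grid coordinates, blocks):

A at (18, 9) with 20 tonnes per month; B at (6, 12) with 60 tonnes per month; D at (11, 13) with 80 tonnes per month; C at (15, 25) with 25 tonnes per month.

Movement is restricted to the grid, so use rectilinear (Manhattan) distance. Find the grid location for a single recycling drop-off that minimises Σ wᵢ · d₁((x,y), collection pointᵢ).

(11, 13)

Manhattan distance separates: Σwᵢ(|x−xᵢ|+|y−yᵢ|) = Σwᵢ|x−xᵢ| + Σwᵢ|y−yᵢ|, so x and y are optimised independently as 1-D weighted medians.
Total weight W = 185; half = 92.5.
x-coordinate, sorted with cumulative weight:
  x=6 (B, w=60) cum 60
  x=11 (D, w=80) cum 140  ← median
  x=15 (C, w=25) cum 165
  x=18 (A, w=20) cum 185
⇒ x* = 11
y-coordinate, sorted with cumulative weight:
  y=9 (A, w=20) cum 20
  y=12 (B, w=60) cum 80
  y=13 (D, w=80) cum 160  ← median
  y=25 (C, w=25) cum 185
⇒ y* = 13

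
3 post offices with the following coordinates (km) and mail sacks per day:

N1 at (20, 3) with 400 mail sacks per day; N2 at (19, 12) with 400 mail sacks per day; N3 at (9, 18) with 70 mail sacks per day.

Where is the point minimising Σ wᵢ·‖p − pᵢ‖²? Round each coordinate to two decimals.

(18.66, 8.34)

The minimiser of Σwᵢ‖p−pᵢ‖² is the weighted centroid p* = (Σwᵢpᵢ)/(Σwᵢ).
Σwᵢ = 870.
Σwᵢxᵢ = 400·20 + 400·19 + 70·9 = 16230.
Σwᵢyᵢ = 400·3 + 400·12 + 70·18 = 7260.
x* = 16230/870 = 18.66, y* = 7260/870 = 8.34.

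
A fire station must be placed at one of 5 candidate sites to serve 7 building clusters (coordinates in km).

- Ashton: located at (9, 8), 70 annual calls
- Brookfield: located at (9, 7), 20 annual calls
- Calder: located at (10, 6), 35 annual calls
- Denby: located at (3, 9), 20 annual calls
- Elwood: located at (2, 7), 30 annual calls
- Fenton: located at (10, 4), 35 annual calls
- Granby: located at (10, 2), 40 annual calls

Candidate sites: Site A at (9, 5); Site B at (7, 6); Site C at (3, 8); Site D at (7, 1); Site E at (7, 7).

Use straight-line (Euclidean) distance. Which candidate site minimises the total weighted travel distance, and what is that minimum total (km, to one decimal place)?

Total weighted distance at each candidate:
  Site A (9, 5): total = 838.1
  Site B (7, 6): total = 926.9
  Site C (3, 8): total = 1509.8
  Site D (7, 1): total = 1528.4
  Site E (7, 7): total = 928.4
Minimum is at Site A with total 838.1 km.

Site A, total 838.1 km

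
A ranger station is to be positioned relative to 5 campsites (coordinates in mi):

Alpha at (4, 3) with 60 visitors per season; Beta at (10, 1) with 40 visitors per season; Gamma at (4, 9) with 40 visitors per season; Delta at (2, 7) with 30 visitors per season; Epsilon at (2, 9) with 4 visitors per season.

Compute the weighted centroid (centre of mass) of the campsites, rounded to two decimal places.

The minimiser of Σwᵢ‖p−pᵢ‖² is the weighted centroid p* = (Σwᵢpᵢ)/(Σwᵢ).
Σwᵢ = 174.
Σwᵢxᵢ = 60·4 + 40·10 + 40·4 + 30·2 + 4·2 = 868.
Σwᵢyᵢ = 60·3 + 40·1 + 40·9 + 30·7 + 4·9 = 826.
x* = 868/174 = 4.99, y* = 826/174 = 4.75.

(4.99, 4.75)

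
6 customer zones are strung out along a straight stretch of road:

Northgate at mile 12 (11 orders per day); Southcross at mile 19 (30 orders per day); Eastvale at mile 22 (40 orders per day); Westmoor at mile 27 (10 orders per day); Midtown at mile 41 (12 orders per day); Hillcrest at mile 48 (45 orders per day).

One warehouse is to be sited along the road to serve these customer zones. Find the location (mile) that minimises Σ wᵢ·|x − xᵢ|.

x = 22

For a sum of weighted absolute distances on a line, the optimum is the weighted median (not the mean). Total weight W = 148; half-weight = 74.
Sort by position and accumulate weight:
  mile 12 (Northgate, w=11) → cum 11
  mile 19 (Southcross, w=30) → cum 41
  mile 22 (Eastvale, w=40) → cum 81  ≥ 74 → median here
  mile 27 (Westmoor, w=10) → cum 91
  mile 41 (Midtown, w=12) → cum 103
  mile 48 (Hillcrest, w=45) → cum 148
Optimal location: mile 22.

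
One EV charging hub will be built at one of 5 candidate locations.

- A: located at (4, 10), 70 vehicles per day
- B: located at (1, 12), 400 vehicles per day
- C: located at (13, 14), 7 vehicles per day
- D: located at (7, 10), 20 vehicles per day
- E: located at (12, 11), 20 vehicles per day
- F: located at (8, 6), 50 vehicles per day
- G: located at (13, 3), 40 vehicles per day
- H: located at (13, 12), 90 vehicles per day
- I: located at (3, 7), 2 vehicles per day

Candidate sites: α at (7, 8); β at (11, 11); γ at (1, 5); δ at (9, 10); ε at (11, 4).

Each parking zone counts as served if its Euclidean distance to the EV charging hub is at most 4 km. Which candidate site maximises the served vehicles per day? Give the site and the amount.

α, covering 140

Coverage radius r = 4 km; a point is covered iff (Δx)²+(Δy)² ≤ 4² = 16.
  α (7, 8): covers {A, D, F} → 140
  β (11, 11): covers {C, E, H} → 117
  γ (1, 5): covers {I} → 2
  δ (9, 10): covers {D, E} → 40
  ε (11, 4): covers {F, G} → 90
Maximum coverage at α: 140 vehicles per day.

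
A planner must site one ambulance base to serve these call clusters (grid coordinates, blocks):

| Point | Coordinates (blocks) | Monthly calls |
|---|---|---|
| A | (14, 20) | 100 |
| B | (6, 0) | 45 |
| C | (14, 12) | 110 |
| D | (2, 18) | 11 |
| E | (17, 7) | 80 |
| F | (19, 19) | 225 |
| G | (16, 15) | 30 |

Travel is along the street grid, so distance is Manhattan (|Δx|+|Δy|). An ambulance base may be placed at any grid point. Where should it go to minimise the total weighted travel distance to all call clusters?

(17, 19)

Manhattan distance separates: Σwᵢ(|x−xᵢ|+|y−yᵢ|) = Σwᵢ|x−xᵢ| + Σwᵢ|y−yᵢ|, so x and y are optimised independently as 1-D weighted medians.
Total weight W = 601; half = 300.5.
x-coordinate, sorted with cumulative weight:
  x=2 (D, w=11) cum 11
  x=6 (B, w=45) cum 56
  x=14 (A, w=100) cum 156
  x=14 (C, w=110) cum 266
  x=16 (G, w=30) cum 296
  x=17 (E, w=80) cum 376  ← median
  x=19 (F, w=225) cum 601
⇒ x* = 17
y-coordinate, sorted with cumulative weight:
  y=0 (B, w=45) cum 45
  y=7 (E, w=80) cum 125
  y=12 (C, w=110) cum 235
  y=15 (G, w=30) cum 265
  y=18 (D, w=11) cum 276
  y=19 (F, w=225) cum 501  ← median
  y=20 (A, w=100) cum 601
⇒ y* = 19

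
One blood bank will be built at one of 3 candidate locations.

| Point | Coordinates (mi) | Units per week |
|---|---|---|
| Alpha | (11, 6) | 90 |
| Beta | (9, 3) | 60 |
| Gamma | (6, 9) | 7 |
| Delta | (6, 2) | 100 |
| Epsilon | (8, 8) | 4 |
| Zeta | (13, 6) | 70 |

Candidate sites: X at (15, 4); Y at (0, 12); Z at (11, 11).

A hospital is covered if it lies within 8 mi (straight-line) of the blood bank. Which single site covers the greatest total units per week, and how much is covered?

X, covering 220

Coverage radius r = 8 mi; a point is covered iff (Δx)²+(Δy)² ≤ 8² = 64.
  X (15, 4): covers {Alpha, Beta, Zeta} → 220
  Y (0, 12): covers {Gamma} → 7
  Z (11, 11): covers {Alpha, Gamma, Epsilon, Zeta} → 171
Maximum coverage at X: 220 units per week.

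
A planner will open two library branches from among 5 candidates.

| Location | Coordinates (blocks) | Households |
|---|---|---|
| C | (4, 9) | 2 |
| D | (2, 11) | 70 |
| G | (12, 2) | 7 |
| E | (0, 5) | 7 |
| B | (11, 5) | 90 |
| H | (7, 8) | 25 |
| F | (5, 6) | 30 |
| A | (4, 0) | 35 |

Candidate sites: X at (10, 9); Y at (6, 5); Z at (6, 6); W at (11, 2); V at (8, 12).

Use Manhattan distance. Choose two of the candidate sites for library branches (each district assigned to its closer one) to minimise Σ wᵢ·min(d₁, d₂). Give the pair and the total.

Evaluate every pair (each demand assigned to the nearer of the two):
  {Z, W}: total = 1351
  {Y, W}: total = 1436
  {Y, V}: total = 1462
  {Z, V}: total = 1544
  {Y, Z}: total = 1545
  {X, Z}: total = 1587
  {W, V}: total = 1589
  {X, Y}: total = 1672
  {X, W}: total = 1742
  {X, V}: total = 1978
Best pair: {Z, W} with total 1351.

{Z, W}, total 1351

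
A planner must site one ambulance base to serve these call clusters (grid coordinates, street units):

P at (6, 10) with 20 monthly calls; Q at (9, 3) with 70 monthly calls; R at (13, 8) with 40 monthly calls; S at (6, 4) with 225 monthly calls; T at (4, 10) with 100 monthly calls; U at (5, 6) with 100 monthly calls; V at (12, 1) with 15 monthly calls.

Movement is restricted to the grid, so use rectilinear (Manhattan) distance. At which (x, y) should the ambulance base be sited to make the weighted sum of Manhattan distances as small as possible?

Manhattan distance separates: Σwᵢ(|x−xᵢ|+|y−yᵢ|) = Σwᵢ|x−xᵢ| + Σwᵢ|y−yᵢ|, so x and y are optimised independently as 1-D weighted medians.
Total weight W = 570; half = 285.
x-coordinate, sorted with cumulative weight:
  x=4 (T, w=100) cum 100
  x=5 (U, w=100) cum 200
  x=6 (P, w=20) cum 220
  x=6 (S, w=225) cum 445  ← median
  x=9 (Q, w=70) cum 515
  x=12 (V, w=15) cum 530
  x=13 (R, w=40) cum 570
⇒ x* = 6
y-coordinate, sorted with cumulative weight:
  y=1 (V, w=15) cum 15
  y=3 (Q, w=70) cum 85
  y=4 (S, w=225) cum 310  ← median
  y=6 (U, w=100) cum 410
  y=8 (R, w=40) cum 450
  y=10 (P, w=20) cum 470
  y=10 (T, w=100) cum 570
⇒ y* = 4

(6, 4)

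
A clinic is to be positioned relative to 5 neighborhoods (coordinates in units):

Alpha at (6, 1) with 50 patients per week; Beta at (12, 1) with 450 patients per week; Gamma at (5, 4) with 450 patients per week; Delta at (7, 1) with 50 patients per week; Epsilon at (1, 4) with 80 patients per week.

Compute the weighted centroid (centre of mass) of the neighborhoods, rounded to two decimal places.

(7.76, 2.47)

The minimiser of Σwᵢ‖p−pᵢ‖² is the weighted centroid p* = (Σwᵢpᵢ)/(Σwᵢ).
Σwᵢ = 1080.
Σwᵢxᵢ = 50·6 + 450·12 + 450·5 + 50·7 + 80·1 = 8380.
Σwᵢyᵢ = 50·1 + 450·1 + 450·4 + 50·1 + 80·4 = 2670.
x* = 8380/1080 = 7.76, y* = 2670/1080 = 2.47.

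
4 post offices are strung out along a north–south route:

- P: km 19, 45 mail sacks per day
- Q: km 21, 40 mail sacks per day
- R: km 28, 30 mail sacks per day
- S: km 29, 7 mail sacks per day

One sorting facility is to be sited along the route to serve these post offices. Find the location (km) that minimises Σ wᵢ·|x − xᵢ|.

For a sum of weighted absolute distances on a line, the optimum is the weighted median (not the mean). Total weight W = 122; half-weight = 61.
Sort by position and accumulate weight:
  km 19 (P, w=45) → cum 45
  km 21 (Q, w=40) → cum 85  ≥ 61 → median here
  km 28 (R, w=30) → cum 115
  km 29 (S, w=7) → cum 122
Optimal location: km 21.

x = 21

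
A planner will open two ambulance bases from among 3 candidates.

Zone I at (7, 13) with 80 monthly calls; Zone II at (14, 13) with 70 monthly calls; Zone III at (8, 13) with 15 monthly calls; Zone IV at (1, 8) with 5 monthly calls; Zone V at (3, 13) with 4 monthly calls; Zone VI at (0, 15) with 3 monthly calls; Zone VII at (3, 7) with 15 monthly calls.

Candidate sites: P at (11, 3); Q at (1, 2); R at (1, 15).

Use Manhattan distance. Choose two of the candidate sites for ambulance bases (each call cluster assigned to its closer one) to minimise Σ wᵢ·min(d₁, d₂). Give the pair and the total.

Evaluate every pair (each demand assigned to the nearer of the two):
  {P, R}: total = 1889
  {Q, R}: total = 1979
  {P, Q}: total = 2454
Best pair: {P, R} with total 1889.

{P, R}, total 1889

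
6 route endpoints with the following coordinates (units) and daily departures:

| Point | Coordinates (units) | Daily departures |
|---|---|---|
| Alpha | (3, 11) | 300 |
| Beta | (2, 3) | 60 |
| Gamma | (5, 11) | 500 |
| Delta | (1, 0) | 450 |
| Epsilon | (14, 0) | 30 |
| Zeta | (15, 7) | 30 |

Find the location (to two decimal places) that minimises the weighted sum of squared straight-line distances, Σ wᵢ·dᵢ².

The minimiser of Σwᵢ‖p−pᵢ‖² is the weighted centroid p* = (Σwᵢpᵢ)/(Σwᵢ).
Σwᵢ = 1370.
Σwᵢxᵢ = 300·3 + 60·2 + 500·5 + 450·1 + 30·14 + 30·15 = 4840.
Σwᵢyᵢ = 300·11 + 60·3 + 500·11 + 450·0 + 30·0 + 30·7 = 9190.
x* = 4840/1370 = 3.53, y* = 9190/1370 = 6.71.

(3.53, 6.71)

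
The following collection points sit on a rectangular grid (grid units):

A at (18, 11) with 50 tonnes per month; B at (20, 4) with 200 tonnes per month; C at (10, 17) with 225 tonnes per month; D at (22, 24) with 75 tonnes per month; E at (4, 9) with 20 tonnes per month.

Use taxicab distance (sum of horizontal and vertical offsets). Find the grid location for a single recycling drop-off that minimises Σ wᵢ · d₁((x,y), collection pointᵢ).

Manhattan distance separates: Σwᵢ(|x−xᵢ|+|y−yᵢ|) = Σwᵢ|x−xᵢ| + Σwᵢ|y−yᵢ|, so x and y are optimised independently as 1-D weighted medians.
Total weight W = 570; half = 285.
x-coordinate, sorted with cumulative weight:
  x=4 (E, w=20) cum 20
  x=10 (C, w=225) cum 245
  x=18 (A, w=50) cum 295  ← median
  x=20 (B, w=200) cum 495
  x=22 (D, w=75) cum 570
⇒ x* = 18
y-coordinate, sorted with cumulative weight:
  y=4 (B, w=200) cum 200
  y=9 (E, w=20) cum 220
  y=11 (A, w=50) cum 270
  y=17 (C, w=225) cum 495  ← median
  y=24 (D, w=75) cum 570
⇒ y* = 17

(18, 17)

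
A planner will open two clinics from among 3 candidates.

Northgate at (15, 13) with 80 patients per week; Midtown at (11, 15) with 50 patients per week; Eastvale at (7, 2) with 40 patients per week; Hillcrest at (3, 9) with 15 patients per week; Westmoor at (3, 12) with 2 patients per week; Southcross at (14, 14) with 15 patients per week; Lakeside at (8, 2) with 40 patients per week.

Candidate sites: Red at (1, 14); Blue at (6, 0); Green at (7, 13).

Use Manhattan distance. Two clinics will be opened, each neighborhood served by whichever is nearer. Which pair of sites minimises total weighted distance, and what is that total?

{Blue, Green}, total 1470

Evaluate every pair (each demand assigned to the nearer of the two):
  {Blue, Green}: total = 1470
  {Red, Green}: total = 2093
  {Red, Blue}: total = 2338
Best pair: {Blue, Green} with total 1470.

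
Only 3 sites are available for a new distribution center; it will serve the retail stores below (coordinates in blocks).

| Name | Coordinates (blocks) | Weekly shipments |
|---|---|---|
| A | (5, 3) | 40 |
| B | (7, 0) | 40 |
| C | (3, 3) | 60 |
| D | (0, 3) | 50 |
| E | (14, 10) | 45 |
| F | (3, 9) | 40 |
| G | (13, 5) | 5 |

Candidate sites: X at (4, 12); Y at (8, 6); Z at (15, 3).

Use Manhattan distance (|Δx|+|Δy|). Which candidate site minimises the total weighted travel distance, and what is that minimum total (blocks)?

Y, total 2350 blocks

Total weighted distance at each candidate:
  X (4, 12): total = 3030
  Y (8, 6): total = 2350
  Z (15, 3): total = 3410
Minimum is at Y with total 2350 blocks.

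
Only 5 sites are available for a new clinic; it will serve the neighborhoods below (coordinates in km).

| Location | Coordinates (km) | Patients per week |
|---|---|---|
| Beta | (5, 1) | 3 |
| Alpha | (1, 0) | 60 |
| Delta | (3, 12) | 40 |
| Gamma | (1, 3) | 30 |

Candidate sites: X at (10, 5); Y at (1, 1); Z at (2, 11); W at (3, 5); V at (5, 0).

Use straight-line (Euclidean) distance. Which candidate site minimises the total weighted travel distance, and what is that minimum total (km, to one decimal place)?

Total weighted distance at each candidate:
  X (10, 5): total = 1309.5
  Y (1, 1): total = 579.2
  Z (2, 11): total = 992.5
  W (3, 5): total = 701.4
  V (5, 0): total = 879.6
Minimum is at Y with total 579.2 km.

Y, total 579.2 km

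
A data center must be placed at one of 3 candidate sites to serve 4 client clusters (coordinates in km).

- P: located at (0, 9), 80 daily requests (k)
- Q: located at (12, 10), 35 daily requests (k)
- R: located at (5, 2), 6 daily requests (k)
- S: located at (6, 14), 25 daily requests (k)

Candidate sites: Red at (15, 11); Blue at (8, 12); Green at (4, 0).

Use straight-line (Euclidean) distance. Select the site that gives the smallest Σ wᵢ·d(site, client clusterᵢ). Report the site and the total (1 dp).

Total weighted distance at each candidate:
  Red (15, 11): total = 1639.2
  Blue (8, 12): total = 973.4
  Green (4, 0): total = 1603.1
Minimum is at Blue with total 973.4 km.

Blue, total 973.4 km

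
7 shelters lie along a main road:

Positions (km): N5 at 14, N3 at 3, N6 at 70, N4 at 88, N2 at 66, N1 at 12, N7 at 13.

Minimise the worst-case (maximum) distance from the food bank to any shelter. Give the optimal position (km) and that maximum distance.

The 1-center on a line is the midpoint of the two extreme points: leftmost at 3, rightmost at 88.
Optimal location = (3 + 88)/2 = 45.5; maximum distance = (88 − 3)/2 = 42.5.

location 45.5, max distance 42.5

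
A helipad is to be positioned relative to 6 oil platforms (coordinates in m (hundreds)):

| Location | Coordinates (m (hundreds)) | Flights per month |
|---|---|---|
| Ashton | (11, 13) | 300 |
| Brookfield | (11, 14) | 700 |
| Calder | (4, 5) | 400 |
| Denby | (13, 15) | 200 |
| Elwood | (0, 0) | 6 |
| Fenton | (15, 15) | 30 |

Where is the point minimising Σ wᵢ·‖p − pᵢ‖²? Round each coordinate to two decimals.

(9.57, 11.71)

The minimiser of Σwᵢ‖p−pᵢ‖² is the weighted centroid p* = (Σwᵢpᵢ)/(Σwᵢ).
Σwᵢ = 1636.
Σwᵢxᵢ = 300·11 + 700·11 + 400·4 + 200·13 + 6·0 + 30·15 = 15650.
Σwᵢyᵢ = 300·13 + 700·14 + 400·5 + 200·15 + 6·0 + 30·15 = 19150.
x* = 15650/1636 = 9.57, y* = 19150/1636 = 11.71.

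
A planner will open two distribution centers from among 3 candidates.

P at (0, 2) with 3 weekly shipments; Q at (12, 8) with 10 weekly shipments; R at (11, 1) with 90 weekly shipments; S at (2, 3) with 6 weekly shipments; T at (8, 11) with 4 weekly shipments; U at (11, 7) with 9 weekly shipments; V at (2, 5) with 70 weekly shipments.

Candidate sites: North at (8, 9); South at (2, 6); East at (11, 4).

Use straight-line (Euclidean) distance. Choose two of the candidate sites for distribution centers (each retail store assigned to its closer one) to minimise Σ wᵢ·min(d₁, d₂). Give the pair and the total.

Evaluate every pair (each demand assigned to the nearer of the two):
  {South, East}: total = 470.1
  {North, East}: total = 933.8
  {North, South}: total = 952.1
Best pair: {South, East} with total 470.1.

{South, East}, total 470.1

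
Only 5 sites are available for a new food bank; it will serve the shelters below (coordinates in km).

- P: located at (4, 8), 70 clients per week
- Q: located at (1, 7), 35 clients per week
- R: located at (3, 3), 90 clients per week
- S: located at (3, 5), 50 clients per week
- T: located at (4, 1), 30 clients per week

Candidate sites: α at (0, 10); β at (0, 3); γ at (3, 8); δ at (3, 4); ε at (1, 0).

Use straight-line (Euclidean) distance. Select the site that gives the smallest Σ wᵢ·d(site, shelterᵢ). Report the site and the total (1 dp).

δ, total 649.7 km

Total weighted distance at each candidate:
  α (0, 10): total = 1696.2
  β (0, 3): total = 1177.0
  γ (3, 8): total = 960.4
  δ (3, 4): total = 649.7
  ε (1, 0): total = 1531.7
Minimum is at δ with total 649.7 km.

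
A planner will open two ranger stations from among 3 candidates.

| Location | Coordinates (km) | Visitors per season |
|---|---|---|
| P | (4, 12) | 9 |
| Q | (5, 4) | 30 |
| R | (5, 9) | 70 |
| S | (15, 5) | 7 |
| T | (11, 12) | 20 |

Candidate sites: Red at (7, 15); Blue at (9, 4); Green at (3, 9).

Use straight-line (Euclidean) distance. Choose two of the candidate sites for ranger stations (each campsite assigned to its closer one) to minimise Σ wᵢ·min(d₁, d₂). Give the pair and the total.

{Blue, Green}, total 496.0

Evaluate every pair (each demand assigned to the nearer of the two):
  {Blue, Green}: total = 496.0
  {Red, Green}: total = 518.6
  {Red, Blue}: total = 743.5
Best pair: {Blue, Green} with total 496.0.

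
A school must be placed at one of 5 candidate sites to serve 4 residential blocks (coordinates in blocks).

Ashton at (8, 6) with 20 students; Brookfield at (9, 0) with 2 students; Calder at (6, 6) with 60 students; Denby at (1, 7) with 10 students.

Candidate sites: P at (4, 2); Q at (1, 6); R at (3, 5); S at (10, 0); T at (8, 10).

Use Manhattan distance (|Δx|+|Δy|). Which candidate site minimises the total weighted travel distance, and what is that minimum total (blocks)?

R, total 422 blocks

Total weighted distance at each candidate:
  P (4, 2): total = 614
  Q (1, 6): total = 478
  R (3, 5): total = 422
  S (10, 0): total = 922
  T (8, 10): total = 562
Minimum is at R with total 422 blocks.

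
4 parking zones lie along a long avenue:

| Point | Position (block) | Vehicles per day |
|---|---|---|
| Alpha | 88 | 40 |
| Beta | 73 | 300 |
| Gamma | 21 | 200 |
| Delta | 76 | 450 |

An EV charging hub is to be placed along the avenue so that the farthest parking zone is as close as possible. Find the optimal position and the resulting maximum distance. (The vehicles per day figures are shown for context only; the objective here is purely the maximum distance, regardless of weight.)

location 54.5, max distance 33.5

The 1-center on a line is the midpoint of the two extreme points: leftmost at 21, rightmost at 88.
Optimal location = (21 + 88)/2 = 54.5; maximum distance = (88 − 21)/2 = 33.5.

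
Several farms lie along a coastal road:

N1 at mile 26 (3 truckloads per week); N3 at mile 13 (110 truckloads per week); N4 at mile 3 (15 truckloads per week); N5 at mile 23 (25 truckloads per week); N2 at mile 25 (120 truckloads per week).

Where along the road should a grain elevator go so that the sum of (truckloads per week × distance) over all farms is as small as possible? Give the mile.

x = 23

For a sum of weighted absolute distances on a line, the optimum is the weighted median (not the mean). Total weight W = 273; half-weight = 136.5.
Sort by position and accumulate weight:
  mile 3 (N4, w=15) → cum 15
  mile 13 (N3, w=110) → cum 125
  mile 23 (N5, w=25) → cum 150  ≥ 136.5 → median here
  mile 25 (N2, w=120) → cum 270
  mile 26 (N1, w=3) → cum 273
Optimal location: mile 23.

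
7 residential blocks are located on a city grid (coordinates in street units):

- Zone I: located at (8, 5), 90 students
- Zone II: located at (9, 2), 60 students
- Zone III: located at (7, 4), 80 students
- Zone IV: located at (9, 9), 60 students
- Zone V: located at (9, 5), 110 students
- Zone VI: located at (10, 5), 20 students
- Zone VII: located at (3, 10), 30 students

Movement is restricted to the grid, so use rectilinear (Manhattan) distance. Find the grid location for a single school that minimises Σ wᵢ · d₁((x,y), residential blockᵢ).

Manhattan distance separates: Σwᵢ(|x−xᵢ|+|y−yᵢ|) = Σwᵢ|x−xᵢ| + Σwᵢ|y−yᵢ|, so x and y are optimised independently as 1-D weighted medians.
Total weight W = 450; half = 225.
x-coordinate, sorted with cumulative weight:
  x=3 (Zone VII, w=30) cum 30
  x=7 (Zone III, w=80) cum 110
  x=8 (Zone I, w=90) cum 200
  x=9 (Zone II, w=60) cum 260  ← median
  x=9 (Zone IV, w=60) cum 320
  x=9 (Zone V, w=110) cum 430
  x=10 (Zone VI, w=20) cum 450
⇒ x* = 9
y-coordinate, sorted with cumulative weight:
  y=2 (Zone II, w=60) cum 60
  y=4 (Zone III, w=80) cum 140
  y=5 (Zone I, w=90) cum 230  ← median
  y=5 (Zone V, w=110) cum 340
  y=5 (Zone VI, w=20) cum 360
  y=9 (Zone IV, w=60) cum 420
  y=10 (Zone VII, w=30) cum 450
⇒ y* = 5

(9, 5)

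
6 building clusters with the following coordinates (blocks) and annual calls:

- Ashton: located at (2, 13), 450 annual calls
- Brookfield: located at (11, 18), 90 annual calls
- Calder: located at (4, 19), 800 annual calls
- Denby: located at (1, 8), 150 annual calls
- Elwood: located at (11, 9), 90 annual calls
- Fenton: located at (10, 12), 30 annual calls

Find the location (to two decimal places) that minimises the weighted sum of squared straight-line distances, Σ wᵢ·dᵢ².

(4.06, 15.55)

The minimiser of Σwᵢ‖p−pᵢ‖² is the weighted centroid p* = (Σwᵢpᵢ)/(Σwᵢ).
Σwᵢ = 1610.
Σwᵢxᵢ = 450·2 + 90·11 + 800·4 + 150·1 + 90·11 + 30·10 = 6530.
Σwᵢyᵢ = 450·13 + 90·18 + 800·19 + 150·8 + 90·9 + 30·12 = 25040.
x* = 6530/1610 = 4.06, y* = 25040/1610 = 15.55.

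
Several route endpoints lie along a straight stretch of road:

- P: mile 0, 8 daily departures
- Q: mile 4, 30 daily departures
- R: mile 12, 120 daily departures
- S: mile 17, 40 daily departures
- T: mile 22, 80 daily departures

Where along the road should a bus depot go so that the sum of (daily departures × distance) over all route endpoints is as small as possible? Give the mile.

x = 12

For a sum of weighted absolute distances on a line, the optimum is the weighted median (not the mean). Total weight W = 278; half-weight = 139.
Sort by position and accumulate weight:
  mile 0 (P, w=8) → cum 8
  mile 4 (Q, w=30) → cum 38
  mile 12 (R, w=120) → cum 158  ≥ 139 → median here
  mile 17 (S, w=40) → cum 198
  mile 22 (T, w=80) → cum 278
Optimal location: mile 12.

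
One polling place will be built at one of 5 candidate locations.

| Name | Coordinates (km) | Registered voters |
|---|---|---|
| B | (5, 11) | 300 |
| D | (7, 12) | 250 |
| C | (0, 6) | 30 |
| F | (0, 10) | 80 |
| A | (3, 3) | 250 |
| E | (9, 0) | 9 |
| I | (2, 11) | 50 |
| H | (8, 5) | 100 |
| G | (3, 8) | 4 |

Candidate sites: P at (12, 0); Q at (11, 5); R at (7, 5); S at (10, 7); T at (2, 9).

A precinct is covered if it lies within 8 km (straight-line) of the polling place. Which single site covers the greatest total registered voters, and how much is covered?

T, covering 1064

Coverage radius r = 8 km; a point is covered iff (Δx)²+(Δy)² ≤ 8² = 64.
  P (12, 0): covers {E, H} → 109
  Q (11, 5): covers {E, H} → 109
  R (7, 5): covers {B, D, C, A, E, I, H, G} → 993
  S (10, 7): covers {B, D, E, H, G} → 663
  T (2, 9): covers {B, D, C, F, A, I, H, G} → 1064
Maximum coverage at T: 1064 registered voters.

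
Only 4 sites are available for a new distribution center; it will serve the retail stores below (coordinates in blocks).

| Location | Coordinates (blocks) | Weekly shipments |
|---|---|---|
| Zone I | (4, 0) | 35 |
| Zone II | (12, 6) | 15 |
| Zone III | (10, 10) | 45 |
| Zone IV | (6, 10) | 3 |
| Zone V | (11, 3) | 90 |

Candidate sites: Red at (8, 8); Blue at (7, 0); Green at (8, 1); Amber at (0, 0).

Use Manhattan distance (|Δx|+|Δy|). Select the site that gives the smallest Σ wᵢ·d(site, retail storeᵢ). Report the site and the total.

Total weighted distance at each candidate:
  Red (8, 8): total = 1422
  Blue (7, 0): total = 1518
  Green (8, 1): total = 1288
  Amber (0, 0): total = 2618
Minimum is at Green with total 1288 blocks.

Green, total 1288 blocks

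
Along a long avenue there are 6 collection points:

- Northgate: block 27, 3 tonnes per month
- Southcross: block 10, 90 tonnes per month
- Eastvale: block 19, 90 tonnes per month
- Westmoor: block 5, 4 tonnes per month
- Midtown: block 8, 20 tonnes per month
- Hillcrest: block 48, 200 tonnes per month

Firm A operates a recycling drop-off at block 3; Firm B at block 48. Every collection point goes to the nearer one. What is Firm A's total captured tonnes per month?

204

The indifferent point is the midpoint (3+48)/2 = 25.5; collection points left of it (closer to Firm A at 3) go to Firm A, those right go to Firm B.
  Westmoor at 5 (w=4) → Firm A
  Midtown at 8 (w=20) → Firm A
  Southcross at 10 (w=90) → Firm A
  Eastvale at 19 (w=90) → Firm A
  Northgate at 27 (w=3) → Firm B
  Hillcrest at 48 (w=200) → Firm B
Firm A captures 204; Firm B captures 203.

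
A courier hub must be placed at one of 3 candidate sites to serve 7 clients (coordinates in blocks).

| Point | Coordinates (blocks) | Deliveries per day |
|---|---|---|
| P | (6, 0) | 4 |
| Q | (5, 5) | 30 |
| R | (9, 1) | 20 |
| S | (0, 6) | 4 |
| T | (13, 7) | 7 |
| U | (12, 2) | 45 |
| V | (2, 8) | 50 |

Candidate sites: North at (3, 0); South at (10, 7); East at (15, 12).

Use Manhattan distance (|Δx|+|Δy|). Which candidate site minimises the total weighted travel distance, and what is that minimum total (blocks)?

South, total 1224 blocks

Total weighted distance at each candidate:
  North (3, 0): total = 1462
  South (10, 7): total = 1224
  East (15, 12): total = 2502
Minimum is at South with total 1224 blocks.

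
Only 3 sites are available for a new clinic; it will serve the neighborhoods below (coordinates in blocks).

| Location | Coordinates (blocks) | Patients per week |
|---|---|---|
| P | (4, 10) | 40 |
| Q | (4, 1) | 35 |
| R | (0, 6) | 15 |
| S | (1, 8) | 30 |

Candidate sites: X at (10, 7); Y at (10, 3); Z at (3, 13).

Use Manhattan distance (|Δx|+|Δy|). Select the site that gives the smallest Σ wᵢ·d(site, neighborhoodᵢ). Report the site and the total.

Total weighted distance at each candidate:
  X (10, 7): total = 1245
  Y (10, 3): total = 1415
  Z (3, 13): total = 975
Minimum is at Z with total 975 blocks.

Z, total 975 blocks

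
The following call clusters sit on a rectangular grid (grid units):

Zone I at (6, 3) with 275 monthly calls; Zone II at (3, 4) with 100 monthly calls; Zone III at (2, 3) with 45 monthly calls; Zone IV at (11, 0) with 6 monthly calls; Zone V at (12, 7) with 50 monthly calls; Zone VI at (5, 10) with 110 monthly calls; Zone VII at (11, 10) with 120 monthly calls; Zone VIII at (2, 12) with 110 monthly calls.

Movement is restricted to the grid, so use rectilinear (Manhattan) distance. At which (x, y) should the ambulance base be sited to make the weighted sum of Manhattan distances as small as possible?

(6, 4)

Manhattan distance separates: Σwᵢ(|x−xᵢ|+|y−yᵢ|) = Σwᵢ|x−xᵢ| + Σwᵢ|y−yᵢ|, so x and y are optimised independently as 1-D weighted medians.
Total weight W = 816; half = 408.
x-coordinate, sorted with cumulative weight:
  x=2 (Zone III, w=45) cum 45
  x=2 (Zone VIII, w=110) cum 155
  x=3 (Zone II, w=100) cum 255
  x=5 (Zone VI, w=110) cum 365
  x=6 (Zone I, w=275) cum 640  ← median
  x=11 (Zone IV, w=6) cum 646
  x=11 (Zone VII, w=120) cum 766
  x=12 (Zone V, w=50) cum 816
⇒ x* = 6
y-coordinate, sorted with cumulative weight:
  y=0 (Zone IV, w=6) cum 6
  y=3 (Zone I, w=275) cum 281
  y=3 (Zone III, w=45) cum 326
  y=4 (Zone II, w=100) cum 426  ← median
  y=7 (Zone V, w=50) cum 476
  y=10 (Zone VI, w=110) cum 586
  y=10 (Zone VII, w=120) cum 706
  y=12 (Zone VIII, w=110) cum 816
⇒ y* = 4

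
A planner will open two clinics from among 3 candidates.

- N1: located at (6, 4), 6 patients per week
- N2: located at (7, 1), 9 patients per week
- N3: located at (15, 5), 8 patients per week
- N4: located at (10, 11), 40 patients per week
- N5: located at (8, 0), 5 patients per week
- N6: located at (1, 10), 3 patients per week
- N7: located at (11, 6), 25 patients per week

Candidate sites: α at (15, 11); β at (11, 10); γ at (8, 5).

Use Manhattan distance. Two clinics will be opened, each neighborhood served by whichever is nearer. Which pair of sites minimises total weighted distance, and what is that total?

Evaluate every pair (each demand assigned to the nearer of the two):
  {β, γ}: total = 354
  {α, γ}: total = 472
  {α, β}: total = 506
Best pair: {β, γ} with total 354.

{β, γ}, total 354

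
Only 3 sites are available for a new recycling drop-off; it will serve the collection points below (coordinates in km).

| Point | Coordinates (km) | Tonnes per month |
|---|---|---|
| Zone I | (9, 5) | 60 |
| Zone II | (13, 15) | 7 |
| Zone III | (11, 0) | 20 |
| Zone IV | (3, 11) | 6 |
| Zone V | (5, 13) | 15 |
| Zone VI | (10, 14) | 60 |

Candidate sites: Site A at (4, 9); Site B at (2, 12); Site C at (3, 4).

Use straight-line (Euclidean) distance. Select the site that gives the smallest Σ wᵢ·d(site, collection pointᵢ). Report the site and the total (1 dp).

Site A, total 1231.8 km

Total weighted distance at each candidate:
  Site A (4, 9): total = 1231.8
  Site B (2, 12): total = 1524.5
  Site C (3, 4): total = 1560.6
Minimum is at Site A with total 1231.8 km.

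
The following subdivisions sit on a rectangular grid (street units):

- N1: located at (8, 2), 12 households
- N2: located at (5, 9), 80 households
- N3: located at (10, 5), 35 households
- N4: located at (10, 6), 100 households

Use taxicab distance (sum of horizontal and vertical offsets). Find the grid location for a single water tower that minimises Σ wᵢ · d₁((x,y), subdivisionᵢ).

(10, 6)

Manhattan distance separates: Σwᵢ(|x−xᵢ|+|y−yᵢ|) = Σwᵢ|x−xᵢ| + Σwᵢ|y−yᵢ|, so x and y are optimised independently as 1-D weighted medians.
Total weight W = 227; half = 113.5.
x-coordinate, sorted with cumulative weight:
  x=5 (N2, w=80) cum 80
  x=8 (N1, w=12) cum 92
  x=10 (N3, w=35) cum 127  ← median
  x=10 (N4, w=100) cum 227
⇒ x* = 10
y-coordinate, sorted with cumulative weight:
  y=2 (N1, w=12) cum 12
  y=5 (N3, w=35) cum 47
  y=6 (N4, w=100) cum 147  ← median
  y=9 (N2, w=80) cum 227
⇒ y* = 6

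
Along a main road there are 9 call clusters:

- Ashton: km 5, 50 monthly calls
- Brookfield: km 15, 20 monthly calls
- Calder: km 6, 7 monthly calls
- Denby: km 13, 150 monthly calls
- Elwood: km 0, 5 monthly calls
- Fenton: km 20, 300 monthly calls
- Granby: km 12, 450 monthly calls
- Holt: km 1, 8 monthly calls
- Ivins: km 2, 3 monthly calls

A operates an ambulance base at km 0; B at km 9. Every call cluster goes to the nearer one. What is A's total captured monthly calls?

16

The indifferent point is the midpoint (0+9)/2 = 4.5; call clusters left of it (closer to A at 0) go to A, those right go to B.
  Elwood at 0 (w=5) → A
  Holt at 1 (w=8) → A
  Ivins at 2 (w=3) → A
  Ashton at 5 (w=50) → B
  Calder at 6 (w=7) → B
  Granby at 12 (w=450) → B
  Denby at 13 (w=150) → B
  Brookfield at 15 (w=20) → B
  Fenton at 20 (w=300) → B
A captures 16; B captures 977.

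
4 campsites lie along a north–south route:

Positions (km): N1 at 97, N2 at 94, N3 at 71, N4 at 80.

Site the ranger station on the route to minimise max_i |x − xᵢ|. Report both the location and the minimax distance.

The 1-center on a line is the midpoint of the two extreme points: leftmost at 71, rightmost at 97.
Optimal location = (71 + 97)/2 = 84; maximum distance = (97 − 71)/2 = 13.

location 84, max distance 13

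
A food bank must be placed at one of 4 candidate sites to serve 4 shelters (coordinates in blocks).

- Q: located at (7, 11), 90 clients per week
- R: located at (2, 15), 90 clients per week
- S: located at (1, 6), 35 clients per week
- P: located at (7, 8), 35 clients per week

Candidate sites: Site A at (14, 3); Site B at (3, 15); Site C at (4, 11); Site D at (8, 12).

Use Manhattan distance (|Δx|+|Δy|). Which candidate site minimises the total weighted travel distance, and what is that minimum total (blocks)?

Site C, total 1300 blocks

Total weighted distance at each candidate:
  Site A (14, 3): total = 4490
  Site B (3, 15): total = 1580
  Site C (4, 11): total = 1300
  Site D (8, 12): total = 1620
Minimum is at Site C with total 1300 blocks.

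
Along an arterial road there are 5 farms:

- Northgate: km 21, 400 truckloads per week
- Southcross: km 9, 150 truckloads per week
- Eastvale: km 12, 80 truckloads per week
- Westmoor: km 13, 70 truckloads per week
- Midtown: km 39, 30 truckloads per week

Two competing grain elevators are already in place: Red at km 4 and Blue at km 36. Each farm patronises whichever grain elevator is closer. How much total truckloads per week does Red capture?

The indifferent point is the midpoint (4+36)/2 = 20; farms left of it (closer to Red at 4) go to Red, those right go to Blue.
  Southcross at 9 (w=150) → Red
  Eastvale at 12 (w=80) → Red
  Westmoor at 13 (w=70) → Red
  Northgate at 21 (w=400) → Blue
  Midtown at 39 (w=30) → Blue
Red captures 300; Blue captures 430.

300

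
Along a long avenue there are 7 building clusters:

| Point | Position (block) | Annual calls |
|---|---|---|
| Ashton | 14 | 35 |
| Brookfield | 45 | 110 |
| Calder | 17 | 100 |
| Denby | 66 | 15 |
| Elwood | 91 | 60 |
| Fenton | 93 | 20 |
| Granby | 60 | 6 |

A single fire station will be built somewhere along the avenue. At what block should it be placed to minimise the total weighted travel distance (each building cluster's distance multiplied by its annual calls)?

x = 45

For a sum of weighted absolute distances on a line, the optimum is the weighted median (not the mean). Total weight W = 346; half-weight = 173.
Sort by position and accumulate weight:
  block 14 (Ashton, w=35) → cum 35
  block 17 (Calder, w=100) → cum 135
  block 45 (Brookfield, w=110) → cum 245  ≥ 173 → median here
  block 60 (Granby, w=6) → cum 251
  block 66 (Denby, w=15) → cum 266
  block 91 (Elwood, w=60) → cum 326
  block 93 (Fenton, w=20) → cum 346
Optimal location: block 45.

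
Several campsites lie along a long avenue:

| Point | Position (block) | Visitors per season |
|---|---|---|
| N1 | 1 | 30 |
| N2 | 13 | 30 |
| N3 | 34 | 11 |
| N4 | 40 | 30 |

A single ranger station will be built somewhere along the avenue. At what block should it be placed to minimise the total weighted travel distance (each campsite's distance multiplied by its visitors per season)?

For a sum of weighted absolute distances on a line, the optimum is the weighted median (not the mean). Total weight W = 101; half-weight = 50.5.
Sort by position and accumulate weight:
  block 1 (N1, w=30) → cum 30
  block 13 (N2, w=30) → cum 60  ≥ 50.5 → median here
  block 34 (N3, w=11) → cum 71
  block 40 (N4, w=30) → cum 101
Optimal location: block 13.

x = 13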